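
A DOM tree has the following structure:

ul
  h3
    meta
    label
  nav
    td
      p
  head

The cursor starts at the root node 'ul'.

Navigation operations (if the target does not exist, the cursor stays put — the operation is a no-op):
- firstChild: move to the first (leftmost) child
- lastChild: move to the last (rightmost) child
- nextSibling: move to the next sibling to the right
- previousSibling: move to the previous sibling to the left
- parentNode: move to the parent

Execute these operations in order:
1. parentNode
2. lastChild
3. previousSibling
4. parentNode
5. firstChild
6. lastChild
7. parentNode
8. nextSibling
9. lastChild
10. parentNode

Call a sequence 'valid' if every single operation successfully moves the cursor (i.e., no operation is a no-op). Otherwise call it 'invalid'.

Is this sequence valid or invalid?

Answer: invalid

Derivation:
After 1 (parentNode): ul (no-op, stayed)
After 2 (lastChild): head
After 3 (previousSibling): nav
After 4 (parentNode): ul
After 5 (firstChild): h3
After 6 (lastChild): label
After 7 (parentNode): h3
After 8 (nextSibling): nav
After 9 (lastChild): td
After 10 (parentNode): nav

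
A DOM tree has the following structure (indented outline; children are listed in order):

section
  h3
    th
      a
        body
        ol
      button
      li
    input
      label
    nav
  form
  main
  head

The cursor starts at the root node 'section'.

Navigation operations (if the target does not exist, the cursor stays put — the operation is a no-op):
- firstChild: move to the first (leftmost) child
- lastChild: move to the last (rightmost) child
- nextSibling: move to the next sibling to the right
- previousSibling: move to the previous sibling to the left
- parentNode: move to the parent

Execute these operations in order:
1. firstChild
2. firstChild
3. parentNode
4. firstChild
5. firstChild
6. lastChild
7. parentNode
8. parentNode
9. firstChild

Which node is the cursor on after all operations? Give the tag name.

After 1 (firstChild): h3
After 2 (firstChild): th
After 3 (parentNode): h3
After 4 (firstChild): th
After 5 (firstChild): a
After 6 (lastChild): ol
After 7 (parentNode): a
After 8 (parentNode): th
After 9 (firstChild): a

Answer: a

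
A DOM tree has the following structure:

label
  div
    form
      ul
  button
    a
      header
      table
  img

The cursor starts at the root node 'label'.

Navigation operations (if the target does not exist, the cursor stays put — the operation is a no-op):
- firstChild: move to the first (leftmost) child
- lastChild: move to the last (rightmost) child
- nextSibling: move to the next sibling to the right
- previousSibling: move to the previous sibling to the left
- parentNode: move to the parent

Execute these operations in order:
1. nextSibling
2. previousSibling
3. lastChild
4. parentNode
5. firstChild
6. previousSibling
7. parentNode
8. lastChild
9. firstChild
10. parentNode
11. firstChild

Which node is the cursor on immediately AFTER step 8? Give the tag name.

After 1 (nextSibling): label (no-op, stayed)
After 2 (previousSibling): label (no-op, stayed)
After 3 (lastChild): img
After 4 (parentNode): label
After 5 (firstChild): div
After 6 (previousSibling): div (no-op, stayed)
After 7 (parentNode): label
After 8 (lastChild): img

Answer: img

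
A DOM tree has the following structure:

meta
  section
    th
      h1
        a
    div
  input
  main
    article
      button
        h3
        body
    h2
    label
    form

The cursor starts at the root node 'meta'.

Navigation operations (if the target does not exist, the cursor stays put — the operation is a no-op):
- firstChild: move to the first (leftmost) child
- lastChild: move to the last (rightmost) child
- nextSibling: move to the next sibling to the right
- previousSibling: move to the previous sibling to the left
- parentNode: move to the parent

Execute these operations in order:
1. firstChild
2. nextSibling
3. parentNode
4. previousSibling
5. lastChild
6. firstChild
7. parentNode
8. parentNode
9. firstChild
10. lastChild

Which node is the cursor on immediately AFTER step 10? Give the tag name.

After 1 (firstChild): section
After 2 (nextSibling): input
After 3 (parentNode): meta
After 4 (previousSibling): meta (no-op, stayed)
After 5 (lastChild): main
After 6 (firstChild): article
After 7 (parentNode): main
After 8 (parentNode): meta
After 9 (firstChild): section
After 10 (lastChild): div

Answer: div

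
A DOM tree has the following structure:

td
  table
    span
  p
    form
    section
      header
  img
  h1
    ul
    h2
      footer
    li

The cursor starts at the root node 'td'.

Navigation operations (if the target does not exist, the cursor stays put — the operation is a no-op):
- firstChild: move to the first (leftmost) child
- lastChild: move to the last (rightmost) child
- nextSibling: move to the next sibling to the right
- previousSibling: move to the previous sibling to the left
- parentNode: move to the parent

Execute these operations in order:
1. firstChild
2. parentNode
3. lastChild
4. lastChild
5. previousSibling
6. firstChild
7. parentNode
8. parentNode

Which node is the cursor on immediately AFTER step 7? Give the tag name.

Answer: h2

Derivation:
After 1 (firstChild): table
After 2 (parentNode): td
After 3 (lastChild): h1
After 4 (lastChild): li
After 5 (previousSibling): h2
After 6 (firstChild): footer
After 7 (parentNode): h2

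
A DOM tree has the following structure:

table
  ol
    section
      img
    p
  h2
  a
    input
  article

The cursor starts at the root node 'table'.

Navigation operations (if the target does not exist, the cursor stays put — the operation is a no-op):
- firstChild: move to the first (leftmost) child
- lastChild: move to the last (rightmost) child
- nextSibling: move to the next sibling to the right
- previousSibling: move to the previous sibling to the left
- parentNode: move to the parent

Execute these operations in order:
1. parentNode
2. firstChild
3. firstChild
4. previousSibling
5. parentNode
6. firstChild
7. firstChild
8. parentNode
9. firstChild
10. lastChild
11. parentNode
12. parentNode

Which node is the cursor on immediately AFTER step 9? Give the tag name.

Answer: img

Derivation:
After 1 (parentNode): table (no-op, stayed)
After 2 (firstChild): ol
After 3 (firstChild): section
After 4 (previousSibling): section (no-op, stayed)
After 5 (parentNode): ol
After 6 (firstChild): section
After 7 (firstChild): img
After 8 (parentNode): section
After 9 (firstChild): img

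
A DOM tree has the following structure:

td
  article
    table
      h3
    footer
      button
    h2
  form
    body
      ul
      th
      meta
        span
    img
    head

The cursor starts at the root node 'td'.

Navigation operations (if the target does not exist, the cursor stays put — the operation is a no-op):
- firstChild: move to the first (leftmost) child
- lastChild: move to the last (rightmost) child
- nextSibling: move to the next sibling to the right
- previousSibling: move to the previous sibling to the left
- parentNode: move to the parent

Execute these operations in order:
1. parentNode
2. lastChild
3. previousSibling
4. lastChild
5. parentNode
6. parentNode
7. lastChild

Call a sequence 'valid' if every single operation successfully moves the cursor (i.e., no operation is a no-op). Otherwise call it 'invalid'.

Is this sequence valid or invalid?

After 1 (parentNode): td (no-op, stayed)
After 2 (lastChild): form
After 3 (previousSibling): article
After 4 (lastChild): h2
After 5 (parentNode): article
After 6 (parentNode): td
After 7 (lastChild): form

Answer: invalid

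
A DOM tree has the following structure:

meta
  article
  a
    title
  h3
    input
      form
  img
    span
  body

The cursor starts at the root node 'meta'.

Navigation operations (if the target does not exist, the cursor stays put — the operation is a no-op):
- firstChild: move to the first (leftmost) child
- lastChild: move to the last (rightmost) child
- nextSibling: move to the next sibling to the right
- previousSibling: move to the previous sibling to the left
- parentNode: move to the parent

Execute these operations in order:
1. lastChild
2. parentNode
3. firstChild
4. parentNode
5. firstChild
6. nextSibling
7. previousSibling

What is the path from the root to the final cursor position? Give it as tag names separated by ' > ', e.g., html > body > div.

After 1 (lastChild): body
After 2 (parentNode): meta
After 3 (firstChild): article
After 4 (parentNode): meta
After 5 (firstChild): article
After 6 (nextSibling): a
After 7 (previousSibling): article

Answer: meta > article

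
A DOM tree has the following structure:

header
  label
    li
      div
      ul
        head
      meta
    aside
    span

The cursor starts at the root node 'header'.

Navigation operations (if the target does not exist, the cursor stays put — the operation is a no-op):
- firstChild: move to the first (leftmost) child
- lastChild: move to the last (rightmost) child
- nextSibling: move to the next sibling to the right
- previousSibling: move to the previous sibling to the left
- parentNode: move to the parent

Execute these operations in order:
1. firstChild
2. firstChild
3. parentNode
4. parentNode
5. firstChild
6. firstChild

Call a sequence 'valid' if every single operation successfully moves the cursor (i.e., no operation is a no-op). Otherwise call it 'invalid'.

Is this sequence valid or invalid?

Answer: valid

Derivation:
After 1 (firstChild): label
After 2 (firstChild): li
After 3 (parentNode): label
After 4 (parentNode): header
After 5 (firstChild): label
After 6 (firstChild): li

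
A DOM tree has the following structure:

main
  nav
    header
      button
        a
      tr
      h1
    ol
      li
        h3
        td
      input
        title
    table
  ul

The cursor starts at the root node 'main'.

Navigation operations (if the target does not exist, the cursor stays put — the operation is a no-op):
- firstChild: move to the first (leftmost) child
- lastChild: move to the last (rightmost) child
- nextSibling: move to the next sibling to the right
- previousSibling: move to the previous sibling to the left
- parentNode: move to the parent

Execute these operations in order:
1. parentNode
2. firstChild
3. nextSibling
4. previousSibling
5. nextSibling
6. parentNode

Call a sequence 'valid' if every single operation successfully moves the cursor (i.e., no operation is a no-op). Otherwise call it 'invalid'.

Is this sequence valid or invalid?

Answer: invalid

Derivation:
After 1 (parentNode): main (no-op, stayed)
After 2 (firstChild): nav
After 3 (nextSibling): ul
After 4 (previousSibling): nav
After 5 (nextSibling): ul
After 6 (parentNode): main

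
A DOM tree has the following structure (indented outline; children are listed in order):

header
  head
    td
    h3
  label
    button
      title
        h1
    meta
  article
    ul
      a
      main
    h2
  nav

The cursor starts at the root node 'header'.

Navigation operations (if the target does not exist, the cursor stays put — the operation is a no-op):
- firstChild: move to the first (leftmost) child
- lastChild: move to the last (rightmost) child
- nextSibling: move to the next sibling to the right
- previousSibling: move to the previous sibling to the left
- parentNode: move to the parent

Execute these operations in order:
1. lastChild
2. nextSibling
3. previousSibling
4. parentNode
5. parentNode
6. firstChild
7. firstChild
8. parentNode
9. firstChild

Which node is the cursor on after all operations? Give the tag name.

Answer: td

Derivation:
After 1 (lastChild): nav
After 2 (nextSibling): nav (no-op, stayed)
After 3 (previousSibling): article
After 4 (parentNode): header
After 5 (parentNode): header (no-op, stayed)
After 6 (firstChild): head
After 7 (firstChild): td
After 8 (parentNode): head
After 9 (firstChild): td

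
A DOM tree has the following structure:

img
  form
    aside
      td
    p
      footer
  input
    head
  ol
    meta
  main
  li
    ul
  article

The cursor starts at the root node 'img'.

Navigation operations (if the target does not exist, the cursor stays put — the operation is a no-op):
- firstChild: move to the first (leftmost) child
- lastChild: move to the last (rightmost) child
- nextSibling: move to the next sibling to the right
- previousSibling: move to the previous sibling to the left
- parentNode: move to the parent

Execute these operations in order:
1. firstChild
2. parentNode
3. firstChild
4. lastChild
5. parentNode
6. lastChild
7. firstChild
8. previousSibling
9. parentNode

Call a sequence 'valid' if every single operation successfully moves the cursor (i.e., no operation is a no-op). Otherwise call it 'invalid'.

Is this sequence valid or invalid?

After 1 (firstChild): form
After 2 (parentNode): img
After 3 (firstChild): form
After 4 (lastChild): p
After 5 (parentNode): form
After 6 (lastChild): p
After 7 (firstChild): footer
After 8 (previousSibling): footer (no-op, stayed)
After 9 (parentNode): p

Answer: invalid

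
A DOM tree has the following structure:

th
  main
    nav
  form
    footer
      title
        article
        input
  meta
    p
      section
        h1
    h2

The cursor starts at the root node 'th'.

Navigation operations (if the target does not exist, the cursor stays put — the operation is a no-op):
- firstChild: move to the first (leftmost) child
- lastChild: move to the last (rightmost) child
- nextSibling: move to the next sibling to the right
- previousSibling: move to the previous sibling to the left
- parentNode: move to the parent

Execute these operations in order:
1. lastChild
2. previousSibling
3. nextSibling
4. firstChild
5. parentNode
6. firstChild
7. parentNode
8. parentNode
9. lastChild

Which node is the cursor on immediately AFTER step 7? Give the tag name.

Answer: meta

Derivation:
After 1 (lastChild): meta
After 2 (previousSibling): form
After 3 (nextSibling): meta
After 4 (firstChild): p
After 5 (parentNode): meta
After 6 (firstChild): p
After 7 (parentNode): meta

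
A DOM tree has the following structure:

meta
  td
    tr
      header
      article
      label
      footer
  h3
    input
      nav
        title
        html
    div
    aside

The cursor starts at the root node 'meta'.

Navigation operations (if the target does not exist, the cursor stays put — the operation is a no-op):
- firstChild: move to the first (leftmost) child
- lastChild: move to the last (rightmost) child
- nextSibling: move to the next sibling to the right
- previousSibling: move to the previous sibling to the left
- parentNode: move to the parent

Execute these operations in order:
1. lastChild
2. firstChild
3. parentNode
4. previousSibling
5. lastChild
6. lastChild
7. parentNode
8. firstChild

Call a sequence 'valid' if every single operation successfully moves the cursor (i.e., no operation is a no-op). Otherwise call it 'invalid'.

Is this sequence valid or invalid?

After 1 (lastChild): h3
After 2 (firstChild): input
After 3 (parentNode): h3
After 4 (previousSibling): td
After 5 (lastChild): tr
After 6 (lastChild): footer
After 7 (parentNode): tr
After 8 (firstChild): header

Answer: valid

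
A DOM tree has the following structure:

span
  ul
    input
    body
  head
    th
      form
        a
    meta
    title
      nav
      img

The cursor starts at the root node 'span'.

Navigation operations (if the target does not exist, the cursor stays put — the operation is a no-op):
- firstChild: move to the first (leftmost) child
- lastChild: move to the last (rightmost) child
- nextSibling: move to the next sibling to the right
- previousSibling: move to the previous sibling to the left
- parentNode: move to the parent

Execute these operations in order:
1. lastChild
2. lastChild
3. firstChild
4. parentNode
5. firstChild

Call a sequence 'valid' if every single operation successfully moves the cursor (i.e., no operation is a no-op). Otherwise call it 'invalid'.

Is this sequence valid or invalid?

Answer: valid

Derivation:
After 1 (lastChild): head
After 2 (lastChild): title
After 3 (firstChild): nav
After 4 (parentNode): title
After 5 (firstChild): nav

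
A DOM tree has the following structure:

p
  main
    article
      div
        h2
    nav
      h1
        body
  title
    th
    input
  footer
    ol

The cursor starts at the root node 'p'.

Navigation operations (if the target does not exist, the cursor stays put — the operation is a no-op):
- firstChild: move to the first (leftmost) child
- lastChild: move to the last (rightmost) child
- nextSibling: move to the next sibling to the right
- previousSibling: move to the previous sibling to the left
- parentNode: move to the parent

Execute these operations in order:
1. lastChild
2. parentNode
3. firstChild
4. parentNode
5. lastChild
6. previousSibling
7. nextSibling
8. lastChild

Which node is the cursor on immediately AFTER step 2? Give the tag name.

Answer: p

Derivation:
After 1 (lastChild): footer
After 2 (parentNode): p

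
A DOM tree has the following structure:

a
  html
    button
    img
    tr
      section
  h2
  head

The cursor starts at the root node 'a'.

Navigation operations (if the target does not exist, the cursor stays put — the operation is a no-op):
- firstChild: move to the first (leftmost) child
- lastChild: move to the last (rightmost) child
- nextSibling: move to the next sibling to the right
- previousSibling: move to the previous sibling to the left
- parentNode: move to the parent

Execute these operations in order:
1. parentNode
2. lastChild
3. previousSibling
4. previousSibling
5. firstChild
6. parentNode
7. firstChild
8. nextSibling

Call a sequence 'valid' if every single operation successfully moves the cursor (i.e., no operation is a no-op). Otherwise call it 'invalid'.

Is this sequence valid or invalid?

After 1 (parentNode): a (no-op, stayed)
After 2 (lastChild): head
After 3 (previousSibling): h2
After 4 (previousSibling): html
After 5 (firstChild): button
After 6 (parentNode): html
After 7 (firstChild): button
After 8 (nextSibling): img

Answer: invalid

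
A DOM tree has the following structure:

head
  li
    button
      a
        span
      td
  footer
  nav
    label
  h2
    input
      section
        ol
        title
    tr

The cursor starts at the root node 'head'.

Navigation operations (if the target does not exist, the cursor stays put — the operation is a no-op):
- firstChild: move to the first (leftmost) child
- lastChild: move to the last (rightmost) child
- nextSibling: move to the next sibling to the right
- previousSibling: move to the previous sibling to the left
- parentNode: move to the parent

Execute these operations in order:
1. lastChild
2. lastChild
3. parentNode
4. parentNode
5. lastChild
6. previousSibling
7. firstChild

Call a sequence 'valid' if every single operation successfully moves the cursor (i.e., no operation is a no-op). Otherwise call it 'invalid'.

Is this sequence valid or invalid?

Answer: valid

Derivation:
After 1 (lastChild): h2
After 2 (lastChild): tr
After 3 (parentNode): h2
After 4 (parentNode): head
After 5 (lastChild): h2
After 6 (previousSibling): nav
After 7 (firstChild): label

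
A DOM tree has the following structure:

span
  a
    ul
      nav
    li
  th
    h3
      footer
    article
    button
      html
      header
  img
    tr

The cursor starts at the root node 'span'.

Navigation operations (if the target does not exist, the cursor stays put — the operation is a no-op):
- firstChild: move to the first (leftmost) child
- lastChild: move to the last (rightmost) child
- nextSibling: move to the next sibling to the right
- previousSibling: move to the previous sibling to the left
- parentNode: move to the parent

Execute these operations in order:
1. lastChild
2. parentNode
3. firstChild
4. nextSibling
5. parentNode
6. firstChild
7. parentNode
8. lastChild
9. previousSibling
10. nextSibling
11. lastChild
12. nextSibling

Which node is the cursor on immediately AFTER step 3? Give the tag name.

After 1 (lastChild): img
After 2 (parentNode): span
After 3 (firstChild): a

Answer: a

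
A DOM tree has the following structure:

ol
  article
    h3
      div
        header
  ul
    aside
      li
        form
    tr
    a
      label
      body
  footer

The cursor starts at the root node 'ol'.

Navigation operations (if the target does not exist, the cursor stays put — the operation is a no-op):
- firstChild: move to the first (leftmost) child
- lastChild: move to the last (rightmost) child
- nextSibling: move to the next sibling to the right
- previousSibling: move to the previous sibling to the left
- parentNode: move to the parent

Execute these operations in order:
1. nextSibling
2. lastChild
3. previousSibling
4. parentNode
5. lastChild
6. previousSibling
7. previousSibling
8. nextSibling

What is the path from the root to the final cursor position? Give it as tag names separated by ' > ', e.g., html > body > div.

Answer: ol > ul

Derivation:
After 1 (nextSibling): ol (no-op, stayed)
After 2 (lastChild): footer
After 3 (previousSibling): ul
After 4 (parentNode): ol
After 5 (lastChild): footer
After 6 (previousSibling): ul
After 7 (previousSibling): article
After 8 (nextSibling): ul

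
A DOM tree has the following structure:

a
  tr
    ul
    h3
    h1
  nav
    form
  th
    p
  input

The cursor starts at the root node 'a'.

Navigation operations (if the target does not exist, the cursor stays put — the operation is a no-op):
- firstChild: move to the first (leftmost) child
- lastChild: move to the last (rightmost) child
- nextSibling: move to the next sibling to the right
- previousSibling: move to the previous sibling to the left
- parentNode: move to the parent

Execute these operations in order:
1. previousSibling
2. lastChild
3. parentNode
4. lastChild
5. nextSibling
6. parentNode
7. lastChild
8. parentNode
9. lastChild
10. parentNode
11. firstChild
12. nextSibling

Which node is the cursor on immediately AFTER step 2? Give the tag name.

Answer: input

Derivation:
After 1 (previousSibling): a (no-op, stayed)
After 2 (lastChild): input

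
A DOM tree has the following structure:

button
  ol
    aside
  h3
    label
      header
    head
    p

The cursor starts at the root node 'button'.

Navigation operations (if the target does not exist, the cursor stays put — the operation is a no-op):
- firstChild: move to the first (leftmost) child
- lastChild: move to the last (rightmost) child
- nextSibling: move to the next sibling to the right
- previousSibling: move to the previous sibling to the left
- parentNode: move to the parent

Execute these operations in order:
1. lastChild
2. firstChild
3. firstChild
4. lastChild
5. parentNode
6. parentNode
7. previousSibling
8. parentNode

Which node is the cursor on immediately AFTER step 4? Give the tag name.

Answer: header

Derivation:
After 1 (lastChild): h3
After 2 (firstChild): label
After 3 (firstChild): header
After 4 (lastChild): header (no-op, stayed)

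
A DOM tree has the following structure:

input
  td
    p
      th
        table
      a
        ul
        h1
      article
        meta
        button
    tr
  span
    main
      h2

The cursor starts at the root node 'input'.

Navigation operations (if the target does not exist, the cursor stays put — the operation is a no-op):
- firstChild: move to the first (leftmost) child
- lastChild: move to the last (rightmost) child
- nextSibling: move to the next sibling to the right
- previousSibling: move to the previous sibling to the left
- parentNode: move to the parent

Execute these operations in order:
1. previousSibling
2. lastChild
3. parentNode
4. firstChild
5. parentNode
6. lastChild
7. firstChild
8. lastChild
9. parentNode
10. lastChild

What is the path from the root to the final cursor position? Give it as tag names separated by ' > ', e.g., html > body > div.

After 1 (previousSibling): input (no-op, stayed)
After 2 (lastChild): span
After 3 (parentNode): input
After 4 (firstChild): td
After 5 (parentNode): input
After 6 (lastChild): span
After 7 (firstChild): main
After 8 (lastChild): h2
After 9 (parentNode): main
After 10 (lastChild): h2

Answer: input > span > main > h2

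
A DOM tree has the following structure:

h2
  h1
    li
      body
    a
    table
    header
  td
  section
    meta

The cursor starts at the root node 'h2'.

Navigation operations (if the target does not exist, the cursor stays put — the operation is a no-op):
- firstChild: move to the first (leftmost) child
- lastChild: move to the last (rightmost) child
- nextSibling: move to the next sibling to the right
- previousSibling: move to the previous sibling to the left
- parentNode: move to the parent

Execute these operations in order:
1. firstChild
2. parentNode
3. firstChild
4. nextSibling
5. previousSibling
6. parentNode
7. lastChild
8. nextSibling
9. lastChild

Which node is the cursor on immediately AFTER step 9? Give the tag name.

Answer: meta

Derivation:
After 1 (firstChild): h1
After 2 (parentNode): h2
After 3 (firstChild): h1
After 4 (nextSibling): td
After 5 (previousSibling): h1
After 6 (parentNode): h2
After 7 (lastChild): section
After 8 (nextSibling): section (no-op, stayed)
After 9 (lastChild): meta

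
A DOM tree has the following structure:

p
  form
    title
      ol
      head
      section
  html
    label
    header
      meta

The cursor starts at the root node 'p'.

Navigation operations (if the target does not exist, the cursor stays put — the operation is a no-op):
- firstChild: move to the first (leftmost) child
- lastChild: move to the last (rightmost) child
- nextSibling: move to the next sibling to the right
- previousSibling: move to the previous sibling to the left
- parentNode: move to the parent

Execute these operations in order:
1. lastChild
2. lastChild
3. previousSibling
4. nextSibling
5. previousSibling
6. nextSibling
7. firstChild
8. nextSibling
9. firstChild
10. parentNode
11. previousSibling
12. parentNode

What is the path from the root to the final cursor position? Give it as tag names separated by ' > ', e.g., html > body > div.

After 1 (lastChild): html
After 2 (lastChild): header
After 3 (previousSibling): label
After 4 (nextSibling): header
After 5 (previousSibling): label
After 6 (nextSibling): header
After 7 (firstChild): meta
After 8 (nextSibling): meta (no-op, stayed)
After 9 (firstChild): meta (no-op, stayed)
After 10 (parentNode): header
After 11 (previousSibling): label
After 12 (parentNode): html

Answer: p > html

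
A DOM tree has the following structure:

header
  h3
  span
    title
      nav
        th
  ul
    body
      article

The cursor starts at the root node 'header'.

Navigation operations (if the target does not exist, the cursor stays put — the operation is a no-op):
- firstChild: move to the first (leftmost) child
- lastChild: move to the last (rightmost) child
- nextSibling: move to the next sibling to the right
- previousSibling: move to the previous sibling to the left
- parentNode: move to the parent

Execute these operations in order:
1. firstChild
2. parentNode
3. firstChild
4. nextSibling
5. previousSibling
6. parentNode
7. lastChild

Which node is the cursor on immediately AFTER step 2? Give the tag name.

After 1 (firstChild): h3
After 2 (parentNode): header

Answer: header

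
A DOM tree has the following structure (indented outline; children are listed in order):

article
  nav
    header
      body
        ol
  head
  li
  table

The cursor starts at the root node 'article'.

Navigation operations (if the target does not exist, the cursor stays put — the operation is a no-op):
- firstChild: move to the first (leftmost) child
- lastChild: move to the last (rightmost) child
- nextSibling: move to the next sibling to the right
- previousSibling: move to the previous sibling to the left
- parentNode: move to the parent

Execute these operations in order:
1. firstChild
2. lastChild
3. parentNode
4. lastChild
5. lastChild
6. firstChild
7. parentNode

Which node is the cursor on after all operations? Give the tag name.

After 1 (firstChild): nav
After 2 (lastChild): header
After 3 (parentNode): nav
After 4 (lastChild): header
After 5 (lastChild): body
After 6 (firstChild): ol
After 7 (parentNode): body

Answer: body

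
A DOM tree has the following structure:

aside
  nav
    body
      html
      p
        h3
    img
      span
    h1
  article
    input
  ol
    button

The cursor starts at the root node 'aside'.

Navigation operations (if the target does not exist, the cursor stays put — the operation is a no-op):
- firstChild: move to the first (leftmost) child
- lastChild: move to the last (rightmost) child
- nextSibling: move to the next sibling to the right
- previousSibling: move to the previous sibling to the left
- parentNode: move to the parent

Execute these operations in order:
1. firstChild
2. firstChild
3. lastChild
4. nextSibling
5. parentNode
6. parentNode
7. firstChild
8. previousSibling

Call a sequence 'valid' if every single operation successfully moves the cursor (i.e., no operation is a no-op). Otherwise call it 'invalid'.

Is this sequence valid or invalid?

After 1 (firstChild): nav
After 2 (firstChild): body
After 3 (lastChild): p
After 4 (nextSibling): p (no-op, stayed)
After 5 (parentNode): body
After 6 (parentNode): nav
After 7 (firstChild): body
After 8 (previousSibling): body (no-op, stayed)

Answer: invalid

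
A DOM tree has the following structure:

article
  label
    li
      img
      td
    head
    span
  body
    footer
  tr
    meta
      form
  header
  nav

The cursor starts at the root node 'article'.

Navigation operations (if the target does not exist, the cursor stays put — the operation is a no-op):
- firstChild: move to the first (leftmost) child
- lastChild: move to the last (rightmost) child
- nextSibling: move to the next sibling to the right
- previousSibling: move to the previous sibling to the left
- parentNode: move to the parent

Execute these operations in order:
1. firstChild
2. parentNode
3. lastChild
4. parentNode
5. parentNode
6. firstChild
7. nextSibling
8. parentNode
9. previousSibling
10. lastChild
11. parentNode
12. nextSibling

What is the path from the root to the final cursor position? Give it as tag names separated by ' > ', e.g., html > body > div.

Answer: article

Derivation:
After 1 (firstChild): label
After 2 (parentNode): article
After 3 (lastChild): nav
After 4 (parentNode): article
After 5 (parentNode): article (no-op, stayed)
After 6 (firstChild): label
After 7 (nextSibling): body
After 8 (parentNode): article
After 9 (previousSibling): article (no-op, stayed)
After 10 (lastChild): nav
After 11 (parentNode): article
After 12 (nextSibling): article (no-op, stayed)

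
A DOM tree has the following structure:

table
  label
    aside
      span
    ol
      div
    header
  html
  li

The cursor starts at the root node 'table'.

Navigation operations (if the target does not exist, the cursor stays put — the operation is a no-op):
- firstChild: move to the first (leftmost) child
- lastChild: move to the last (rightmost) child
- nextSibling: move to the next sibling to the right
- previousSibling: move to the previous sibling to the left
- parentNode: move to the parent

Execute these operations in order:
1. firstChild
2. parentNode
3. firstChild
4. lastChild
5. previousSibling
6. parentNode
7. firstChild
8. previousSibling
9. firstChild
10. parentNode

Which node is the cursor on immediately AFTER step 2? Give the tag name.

After 1 (firstChild): label
After 2 (parentNode): table

Answer: table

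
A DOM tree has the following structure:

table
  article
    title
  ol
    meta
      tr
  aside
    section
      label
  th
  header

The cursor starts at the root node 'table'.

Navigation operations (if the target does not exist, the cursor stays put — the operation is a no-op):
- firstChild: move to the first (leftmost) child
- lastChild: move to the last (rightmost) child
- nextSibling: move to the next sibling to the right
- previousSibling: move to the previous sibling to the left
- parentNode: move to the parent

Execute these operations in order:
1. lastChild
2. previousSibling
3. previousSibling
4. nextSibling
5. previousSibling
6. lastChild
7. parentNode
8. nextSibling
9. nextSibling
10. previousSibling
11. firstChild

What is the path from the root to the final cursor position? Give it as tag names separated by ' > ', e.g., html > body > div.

Answer: table > th

Derivation:
After 1 (lastChild): header
After 2 (previousSibling): th
After 3 (previousSibling): aside
After 4 (nextSibling): th
After 5 (previousSibling): aside
After 6 (lastChild): section
After 7 (parentNode): aside
After 8 (nextSibling): th
After 9 (nextSibling): header
After 10 (previousSibling): th
After 11 (firstChild): th (no-op, stayed)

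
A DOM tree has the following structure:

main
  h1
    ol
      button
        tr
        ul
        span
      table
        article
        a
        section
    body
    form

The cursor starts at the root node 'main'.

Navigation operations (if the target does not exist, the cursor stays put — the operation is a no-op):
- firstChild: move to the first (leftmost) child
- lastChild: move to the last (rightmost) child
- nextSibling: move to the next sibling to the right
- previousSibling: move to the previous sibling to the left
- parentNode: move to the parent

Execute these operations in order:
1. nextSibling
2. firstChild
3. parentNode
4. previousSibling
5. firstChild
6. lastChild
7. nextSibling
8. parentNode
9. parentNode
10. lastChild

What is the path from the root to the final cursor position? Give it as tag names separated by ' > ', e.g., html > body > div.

Answer: main > h1

Derivation:
After 1 (nextSibling): main (no-op, stayed)
After 2 (firstChild): h1
After 3 (parentNode): main
After 4 (previousSibling): main (no-op, stayed)
After 5 (firstChild): h1
After 6 (lastChild): form
After 7 (nextSibling): form (no-op, stayed)
After 8 (parentNode): h1
After 9 (parentNode): main
After 10 (lastChild): h1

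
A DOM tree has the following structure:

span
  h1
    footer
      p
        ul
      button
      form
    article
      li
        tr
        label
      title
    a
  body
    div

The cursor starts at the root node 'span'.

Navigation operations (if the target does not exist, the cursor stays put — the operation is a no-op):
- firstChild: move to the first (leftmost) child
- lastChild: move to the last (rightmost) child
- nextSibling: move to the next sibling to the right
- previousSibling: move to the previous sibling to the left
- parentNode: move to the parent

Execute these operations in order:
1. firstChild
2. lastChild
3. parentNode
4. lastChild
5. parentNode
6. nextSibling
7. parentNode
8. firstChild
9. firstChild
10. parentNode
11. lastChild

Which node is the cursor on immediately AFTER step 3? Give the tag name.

After 1 (firstChild): h1
After 2 (lastChild): a
After 3 (parentNode): h1

Answer: h1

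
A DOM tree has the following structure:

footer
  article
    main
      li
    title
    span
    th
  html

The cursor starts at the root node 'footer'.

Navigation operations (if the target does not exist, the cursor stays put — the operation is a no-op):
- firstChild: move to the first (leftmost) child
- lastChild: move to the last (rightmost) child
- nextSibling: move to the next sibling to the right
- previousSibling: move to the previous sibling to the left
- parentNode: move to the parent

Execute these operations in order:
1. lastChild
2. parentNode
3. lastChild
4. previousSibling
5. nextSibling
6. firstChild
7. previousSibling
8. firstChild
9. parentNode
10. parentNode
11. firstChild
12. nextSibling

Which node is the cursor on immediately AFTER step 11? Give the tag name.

Answer: article

Derivation:
After 1 (lastChild): html
After 2 (parentNode): footer
After 3 (lastChild): html
After 4 (previousSibling): article
After 5 (nextSibling): html
After 6 (firstChild): html (no-op, stayed)
After 7 (previousSibling): article
After 8 (firstChild): main
After 9 (parentNode): article
After 10 (parentNode): footer
After 11 (firstChild): article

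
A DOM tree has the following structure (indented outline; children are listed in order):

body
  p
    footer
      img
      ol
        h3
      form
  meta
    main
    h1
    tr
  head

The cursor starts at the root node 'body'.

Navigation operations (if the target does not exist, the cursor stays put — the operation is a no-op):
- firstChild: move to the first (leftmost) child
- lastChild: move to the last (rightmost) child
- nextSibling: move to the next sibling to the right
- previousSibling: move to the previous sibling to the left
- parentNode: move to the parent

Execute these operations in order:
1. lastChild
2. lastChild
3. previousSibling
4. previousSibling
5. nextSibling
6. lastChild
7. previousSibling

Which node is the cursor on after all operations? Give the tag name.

Answer: h1

Derivation:
After 1 (lastChild): head
After 2 (lastChild): head (no-op, stayed)
After 3 (previousSibling): meta
After 4 (previousSibling): p
After 5 (nextSibling): meta
After 6 (lastChild): tr
After 7 (previousSibling): h1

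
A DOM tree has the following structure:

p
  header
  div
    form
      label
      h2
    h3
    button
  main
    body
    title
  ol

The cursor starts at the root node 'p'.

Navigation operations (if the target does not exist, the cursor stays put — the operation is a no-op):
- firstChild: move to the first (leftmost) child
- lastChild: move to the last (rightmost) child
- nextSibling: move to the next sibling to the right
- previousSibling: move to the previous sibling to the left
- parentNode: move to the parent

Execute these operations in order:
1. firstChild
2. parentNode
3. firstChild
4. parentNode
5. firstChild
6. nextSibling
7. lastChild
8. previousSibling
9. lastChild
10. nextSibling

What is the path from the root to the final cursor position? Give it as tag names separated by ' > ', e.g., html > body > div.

After 1 (firstChild): header
After 2 (parentNode): p
After 3 (firstChild): header
After 4 (parentNode): p
After 5 (firstChild): header
After 6 (nextSibling): div
After 7 (lastChild): button
After 8 (previousSibling): h3
After 9 (lastChild): h3 (no-op, stayed)
After 10 (nextSibling): button

Answer: p > div > button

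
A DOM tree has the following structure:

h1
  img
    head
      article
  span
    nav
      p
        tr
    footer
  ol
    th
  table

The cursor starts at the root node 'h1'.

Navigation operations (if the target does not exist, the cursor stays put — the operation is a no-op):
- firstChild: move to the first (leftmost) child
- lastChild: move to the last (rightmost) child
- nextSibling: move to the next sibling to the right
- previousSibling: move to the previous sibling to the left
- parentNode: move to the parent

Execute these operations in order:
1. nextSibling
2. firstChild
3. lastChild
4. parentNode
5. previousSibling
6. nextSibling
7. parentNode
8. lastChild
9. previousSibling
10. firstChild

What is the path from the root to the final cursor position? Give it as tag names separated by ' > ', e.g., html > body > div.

After 1 (nextSibling): h1 (no-op, stayed)
After 2 (firstChild): img
After 3 (lastChild): head
After 4 (parentNode): img
After 5 (previousSibling): img (no-op, stayed)
After 6 (nextSibling): span
After 7 (parentNode): h1
After 8 (lastChild): table
After 9 (previousSibling): ol
After 10 (firstChild): th

Answer: h1 > ol > th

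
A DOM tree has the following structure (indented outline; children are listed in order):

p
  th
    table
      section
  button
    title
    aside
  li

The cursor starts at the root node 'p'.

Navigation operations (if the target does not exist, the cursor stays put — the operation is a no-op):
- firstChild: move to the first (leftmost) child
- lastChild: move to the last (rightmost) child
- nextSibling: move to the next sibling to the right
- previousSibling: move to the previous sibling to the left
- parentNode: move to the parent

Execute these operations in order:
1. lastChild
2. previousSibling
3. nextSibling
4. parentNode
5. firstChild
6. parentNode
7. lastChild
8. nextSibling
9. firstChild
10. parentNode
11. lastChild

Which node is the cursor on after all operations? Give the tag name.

Answer: li

Derivation:
After 1 (lastChild): li
After 2 (previousSibling): button
After 3 (nextSibling): li
After 4 (parentNode): p
After 5 (firstChild): th
After 6 (parentNode): p
After 7 (lastChild): li
After 8 (nextSibling): li (no-op, stayed)
After 9 (firstChild): li (no-op, stayed)
After 10 (parentNode): p
After 11 (lastChild): li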